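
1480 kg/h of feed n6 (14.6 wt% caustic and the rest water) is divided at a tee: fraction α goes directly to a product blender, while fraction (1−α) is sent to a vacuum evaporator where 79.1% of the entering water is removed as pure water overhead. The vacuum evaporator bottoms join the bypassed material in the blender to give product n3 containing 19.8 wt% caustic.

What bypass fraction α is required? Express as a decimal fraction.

All 1480×0.146 = 216.08 kg/h of caustic reaches n3, so n3 = 216.08/0.198 = 1091.3 kg/h and vapour = 388.69 kg/h.
The evaporator receives (1−α)·1480 of feed at 0.854 water and removes 0.791 of that water:
0.791×0.854×(1−α)×1480 = 388.69
(1−α) = 388.69/999.76 = 0.3888;  α = 0.6112.

0.611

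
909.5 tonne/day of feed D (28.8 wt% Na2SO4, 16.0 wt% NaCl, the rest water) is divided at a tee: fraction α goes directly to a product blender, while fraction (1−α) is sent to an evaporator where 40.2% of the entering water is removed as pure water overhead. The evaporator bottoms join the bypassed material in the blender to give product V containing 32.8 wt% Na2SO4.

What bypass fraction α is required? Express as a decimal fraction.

All 909.5×0.288 = 261.94 tonne/day of Na2SO4 reaches V, so V = 261.94/0.328 = 798.59 tonne/day and vapour = 110.91 tonne/day.
The evaporator receives (1−α)·909.5 of feed at 0.552 water and removes 0.402 of that water:
0.402×0.552×(1−α)×909.5 = 110.91
(1−α) = 110.91/201.82 = 0.5496;  α = 0.4504.

0.450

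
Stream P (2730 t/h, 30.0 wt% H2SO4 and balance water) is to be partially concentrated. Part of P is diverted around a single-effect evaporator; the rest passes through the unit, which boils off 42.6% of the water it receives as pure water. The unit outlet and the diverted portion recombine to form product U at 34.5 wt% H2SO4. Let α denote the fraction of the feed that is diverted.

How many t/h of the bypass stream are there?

All 2730×0.300 = 819 t/h of H2SO4 reaches U, so U = 819/0.345 = 2373.9 t/h and vapour = 356.09 t/h.
The evaporator receives (1−α)·2730 of feed at 0.700 water and removes 0.426 of that water:
0.426×0.700×(1−α)×2730 = 356.09
(1−α) = 356.09/814.09 = 0.4374;  α = 0.5626.
Bypass flow = 0.5626×2730 = 1535.9 t/h.

1536 t/h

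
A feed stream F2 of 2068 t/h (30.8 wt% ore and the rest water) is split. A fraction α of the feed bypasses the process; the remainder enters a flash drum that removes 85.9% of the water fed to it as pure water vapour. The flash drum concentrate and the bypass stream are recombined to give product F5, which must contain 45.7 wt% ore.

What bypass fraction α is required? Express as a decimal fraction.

All 2068×0.308 = 636.94 t/h of ore reaches F5, so F5 = 636.94/0.457 = 1393.8 t/h and vapour = 674.25 t/h.
The evaporator receives (1−α)·2068 of feed at 0.692 water and removes 0.859 of that water:
0.859×0.692×(1−α)×2068 = 674.25
(1−α) = 674.25/1229.3 = 0.5485;  α = 0.4515.

0.452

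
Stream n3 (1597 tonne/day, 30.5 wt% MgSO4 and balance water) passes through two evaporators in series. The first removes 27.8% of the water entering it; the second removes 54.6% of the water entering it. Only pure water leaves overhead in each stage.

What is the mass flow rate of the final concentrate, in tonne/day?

water in feed = 1597×0.695 = 1109.9 tonne/day.
After stage 1: water left = (1−0.278)×1109.9 = 801.36; stream total = 1288.4 tonne/day.
After stage 2: water left = (1−0.546)×801.36 = 363.82; final concentrate = 850.9 tonne/day.

850.9 tonne/day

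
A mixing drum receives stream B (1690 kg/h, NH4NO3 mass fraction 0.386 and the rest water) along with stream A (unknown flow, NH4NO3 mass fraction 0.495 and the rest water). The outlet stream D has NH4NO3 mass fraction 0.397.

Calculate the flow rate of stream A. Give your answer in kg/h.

Let A be the unknown flow. Total out = 1690 + A.
NH4NO3 balance: 652.34 + 0.495·A = 0.397·(1690 + A)
(0.495 − 0.397)·A = 0.397×1690 − 652.34 = 18.59
A = 18.59 / 0.098 = 189.69 kg/h

189.7 kg/h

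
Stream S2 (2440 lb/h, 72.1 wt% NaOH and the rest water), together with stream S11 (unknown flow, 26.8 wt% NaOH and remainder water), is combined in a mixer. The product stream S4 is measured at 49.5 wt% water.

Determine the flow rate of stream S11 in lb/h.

Let S11 be the unknown flow. Total out = 2440 + S11.
water balance: 680.76 + 0.732·S11 = 0.495·(2440 + S11)
(0.732 − 0.495)·S11 = 0.495×2440 − 680.76 = 527.04
S11 = 527.04 / 0.237 = 2223.8 lb/h

2224 lb/h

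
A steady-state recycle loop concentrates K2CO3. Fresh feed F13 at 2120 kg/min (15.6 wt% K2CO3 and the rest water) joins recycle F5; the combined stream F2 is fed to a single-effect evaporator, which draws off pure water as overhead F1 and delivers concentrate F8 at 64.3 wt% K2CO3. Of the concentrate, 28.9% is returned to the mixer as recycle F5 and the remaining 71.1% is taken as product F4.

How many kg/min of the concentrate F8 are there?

723.4 kg/min

Overall K2CO3 balance (none leaves overhead): K2CO3 in fresh feed = K2CO3 in product, i.e. 2120×0.156 = (1−0.289)·F8·0.643.
F8 = 330.72/(0.643×0.711) = 723.4 kg/min.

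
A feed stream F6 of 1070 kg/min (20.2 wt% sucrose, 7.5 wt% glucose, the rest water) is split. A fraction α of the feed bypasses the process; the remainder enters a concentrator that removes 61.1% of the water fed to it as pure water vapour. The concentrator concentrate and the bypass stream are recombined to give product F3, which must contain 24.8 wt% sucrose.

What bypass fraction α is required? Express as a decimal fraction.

All 1070×0.202 = 216.14 kg/min of sucrose reaches F3, so F3 = 216.14/0.248 = 871.53 kg/min and vapour = 198.47 kg/min.
The evaporator receives (1−α)·1070 of feed at 0.723 water and removes 0.611 of that water:
0.611×0.723×(1−α)×1070 = 198.47
(1−α) = 198.47/472.68 = 0.4199;  α = 0.5801.

0.580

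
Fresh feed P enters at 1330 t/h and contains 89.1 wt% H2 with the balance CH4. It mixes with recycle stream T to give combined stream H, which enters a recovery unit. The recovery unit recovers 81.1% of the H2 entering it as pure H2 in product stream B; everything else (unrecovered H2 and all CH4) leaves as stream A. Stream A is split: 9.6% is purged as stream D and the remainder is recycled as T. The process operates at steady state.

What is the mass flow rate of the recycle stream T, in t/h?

1609 t/h

CH4 enters only via P and leaves only via the purge: 1330×0.109 = 0.096×(CH4 in A), and the recovery unit passes all CH4, so CH4 in H = CH4 in A = 1510.1 t/h.
H2 in H: m_A = 1330×0.891 + (1−0.096)·(1−0.811)·m_A, so m_A = 1185/0.8291 = 1429.2 t/h.
A = (1−0.811)×1429.2 + 1510.1 = 1780.2 t/h.
Recycle T = (1−0.096)×1780.2 = 1609.3 t/h.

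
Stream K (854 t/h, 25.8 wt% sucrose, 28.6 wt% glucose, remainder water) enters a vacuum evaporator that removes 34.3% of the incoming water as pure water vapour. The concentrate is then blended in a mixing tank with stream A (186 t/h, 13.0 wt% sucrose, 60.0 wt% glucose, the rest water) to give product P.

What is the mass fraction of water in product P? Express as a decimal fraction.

Vapour removed = 0.343×0.456×854 = 133.57 t/h; concentrate = 720.43 t/h.
water reaching the mixer = 255.85 (from concentrate) + 186×0.270 = 306.07 t/h.
Product flow = 720.43 + 186 = 906.43 t/h; water fraction = 0.338.

0.338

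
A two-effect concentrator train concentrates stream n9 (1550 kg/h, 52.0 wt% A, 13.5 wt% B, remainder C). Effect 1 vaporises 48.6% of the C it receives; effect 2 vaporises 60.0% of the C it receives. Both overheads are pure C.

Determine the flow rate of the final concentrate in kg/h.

C in feed = 1550×0.345 = 534.75 kg/h.
After stage 1: C left = (1−0.486)×534.75 = 274.86; stream total = 1290.1 kg/h.
After stage 2: C left = (1−0.600)×274.86 = 109.94; final concentrate = 1125.2 kg/h.

1125 kg/h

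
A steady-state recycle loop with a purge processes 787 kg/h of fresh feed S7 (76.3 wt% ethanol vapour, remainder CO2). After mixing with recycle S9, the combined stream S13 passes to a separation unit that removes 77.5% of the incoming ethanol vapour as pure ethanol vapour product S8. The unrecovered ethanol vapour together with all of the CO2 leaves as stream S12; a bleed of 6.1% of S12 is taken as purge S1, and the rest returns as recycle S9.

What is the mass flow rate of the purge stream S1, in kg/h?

197 kg/h

CO2 enters only via S7 and leaves only via the purge: 787×0.237 = 0.061×(CO2 in S12), and the separation unit passes all CO2, so CO2 in S13 = CO2 in S12 = 3057.7 kg/h.
ethanol vapour in S13: m_A = 787×0.763 + (1−0.061)·(1−0.775)·m_A, so m_A = 600.48/0.7887 = 761.33 kg/h.
S12 = (1−0.775)×761.33 + 3057.7 = 3229 kg/h.
Purge S1 = 0.061×3229 = 196.97 kg/h.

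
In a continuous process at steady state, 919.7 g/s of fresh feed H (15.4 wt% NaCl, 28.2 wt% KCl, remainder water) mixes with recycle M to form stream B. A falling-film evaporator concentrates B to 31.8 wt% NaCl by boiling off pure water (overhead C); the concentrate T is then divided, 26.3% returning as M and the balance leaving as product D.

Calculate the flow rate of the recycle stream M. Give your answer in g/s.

158.9 g/s

Overall NaCl balance (none leaves overhead): NaCl in fresh feed = NaCl in product, i.e. 919.7×0.154 = (1−0.263)·T·0.318.
T = 141.63/(0.318×0.737) = 604.33 g/s.
Recycle M = 0.263×604.33 = 158.94 g/s.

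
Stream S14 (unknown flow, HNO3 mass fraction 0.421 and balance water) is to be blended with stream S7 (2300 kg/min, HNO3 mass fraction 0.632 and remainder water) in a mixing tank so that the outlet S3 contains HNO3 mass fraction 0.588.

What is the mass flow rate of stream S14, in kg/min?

Let S14 be the unknown flow. Total out = 2300 + S14.
HNO3 balance: 1453.6 + 0.421·S14 = 0.588·(2300 + S14)
(0.421 − 0.588)·S14 = 0.588×2300 − 1453.6 = -101.2
S14 = -101.2 / -0.167 = 605.99 kg/min

606 kg/min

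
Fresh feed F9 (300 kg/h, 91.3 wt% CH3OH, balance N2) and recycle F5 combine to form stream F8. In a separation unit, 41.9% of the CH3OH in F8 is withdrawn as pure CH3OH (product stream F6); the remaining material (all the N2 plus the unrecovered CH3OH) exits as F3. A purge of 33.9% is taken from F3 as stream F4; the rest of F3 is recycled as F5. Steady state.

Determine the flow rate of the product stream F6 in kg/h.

186.3 kg/h

CH3OH in F8: m_A = 300×0.913 + (1−0.339)·(1−0.419)·m_A, so m_A = 273.9/0.6160 = 444.67 kg/h.
Product F6 = 0.419×444.67 = 186.32 kg/h.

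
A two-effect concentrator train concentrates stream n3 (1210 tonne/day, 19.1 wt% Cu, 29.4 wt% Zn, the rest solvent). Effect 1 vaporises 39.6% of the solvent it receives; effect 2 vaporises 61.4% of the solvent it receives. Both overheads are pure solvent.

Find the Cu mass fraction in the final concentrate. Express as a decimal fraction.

0.316

solvent in feed = 1210×0.515 = 623.15 tonne/day.
After stage 1: solvent left = (1−0.396)×623.15 = 376.38; stream total = 963.23 tonne/day.
After stage 2: solvent left = (1−0.614)×376.38 = 145.28; final concentrate = 732.13 tonne/day.
Cu fraction = 231.11/732.13 = 0.316.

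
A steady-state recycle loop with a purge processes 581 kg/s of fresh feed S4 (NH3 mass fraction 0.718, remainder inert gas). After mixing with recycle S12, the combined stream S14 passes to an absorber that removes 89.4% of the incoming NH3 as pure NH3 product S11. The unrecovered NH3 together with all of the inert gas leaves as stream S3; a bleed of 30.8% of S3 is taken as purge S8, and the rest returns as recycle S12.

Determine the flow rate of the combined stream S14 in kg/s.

982.1 kg/s

inert gas enters only via S4 and leaves only via the purge: 581×0.282 = 0.308×(inert gas in S3), and the absorber passes all inert gas, so inert gas in S14 = inert gas in S3 = 531.95 kg/s.
NH3 in S14: m_A = 581×0.718 + (1−0.308)·(1−0.894)·m_A, so m_A = 417.16/0.9266 = 450.18 kg/s.
S14 = 450.18 + 531.95 = 982.13 kg/s.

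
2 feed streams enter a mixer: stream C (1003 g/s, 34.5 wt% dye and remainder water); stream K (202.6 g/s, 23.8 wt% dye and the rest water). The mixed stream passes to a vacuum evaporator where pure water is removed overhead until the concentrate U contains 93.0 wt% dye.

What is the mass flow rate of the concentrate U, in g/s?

dye entering = 1003×0.345 + 202.6×0.238 = 394.25 g/s.
All dye reports to U, so U = 394.25/0.930 = 423.93 g/s.

423.9 g/s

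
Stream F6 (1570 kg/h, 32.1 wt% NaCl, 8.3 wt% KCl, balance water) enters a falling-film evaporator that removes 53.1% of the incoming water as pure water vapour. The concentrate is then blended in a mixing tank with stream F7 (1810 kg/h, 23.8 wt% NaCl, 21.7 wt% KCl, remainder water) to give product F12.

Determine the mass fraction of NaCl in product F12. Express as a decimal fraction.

0.3242

Vapour removed = 0.531×0.596×1570 = 496.87 kg/h; concentrate = 1073.1 kg/h.
NaCl reaching the mixer = 503.97 (from concentrate) + 1810×0.238 = 934.75 kg/h.
Product flow = 1073.1 + 1810 = 2883.1 kg/h; NaCl fraction = 0.3242.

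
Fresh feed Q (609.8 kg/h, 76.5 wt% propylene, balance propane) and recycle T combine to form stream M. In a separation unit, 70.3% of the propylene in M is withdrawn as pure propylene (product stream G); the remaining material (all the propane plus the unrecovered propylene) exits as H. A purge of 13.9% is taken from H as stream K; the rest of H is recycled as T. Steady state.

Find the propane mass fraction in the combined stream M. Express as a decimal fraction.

0.622

propane enters only via Q and leaves only via the purge: 609.8×0.235 = 0.139×(propane in H), and the separation unit passes all propane, so propane in M = propane in H = 1031 kg/h.
propylene in M: m_A = 609.8×0.765 + (1−0.139)·(1−0.703)·m_A, so m_A = 466.5/0.7443 = 626.77 kg/h.
M = 626.77 + 1031 = 1657.7 kg/h.
propane fraction in M = 1031/1657.7 = 0.622.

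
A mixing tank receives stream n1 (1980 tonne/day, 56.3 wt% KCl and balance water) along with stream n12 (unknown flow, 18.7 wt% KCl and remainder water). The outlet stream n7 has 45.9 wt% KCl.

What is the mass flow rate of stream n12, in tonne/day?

Let n12 be the unknown flow. Total out = 1980 + n12.
KCl balance: 1114.7 + 0.187·n12 = 0.459·(1980 + n12)
(0.187 − 0.459)·n12 = 0.459×1980 − 1114.7 = -205.92
n12 = -205.92 / -0.272 = 757.06 tonne/day

757.1 tonne/day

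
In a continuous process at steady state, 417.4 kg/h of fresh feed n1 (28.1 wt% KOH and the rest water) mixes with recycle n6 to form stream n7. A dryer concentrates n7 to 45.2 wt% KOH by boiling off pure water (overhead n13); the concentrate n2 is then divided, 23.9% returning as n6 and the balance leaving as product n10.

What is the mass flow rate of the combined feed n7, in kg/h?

Overall KOH balance (none leaves overhead): KOH in fresh feed = KOH in product, i.e. 417.4×0.281 = (1−0.239)·n2·0.452.
n2 = 117.29/(0.452×0.761) = 340.99 kg/h.
Recycle n6 = 0.239×340.99 = 81.495 kg/h.
Combined feed n7 = 417.4 + 81.495 = 498.9 kg/h.

498.9 kg/h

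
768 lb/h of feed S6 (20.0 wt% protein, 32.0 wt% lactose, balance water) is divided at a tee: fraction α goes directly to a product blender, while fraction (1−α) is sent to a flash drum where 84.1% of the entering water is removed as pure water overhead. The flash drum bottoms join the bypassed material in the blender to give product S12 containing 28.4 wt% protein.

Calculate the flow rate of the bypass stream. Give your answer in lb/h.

All 768×0.200 = 153.6 lb/h of protein reaches S12, so S12 = 153.6/0.284 = 540.85 lb/h and vapour = 227.15 lb/h.
The evaporator receives (1−α)·768 of feed at 0.480 water and removes 0.841 of that water:
0.841×0.480×(1−α)×768 = 227.15
(1−α) = 227.15/310.03 = 0.7327;  α = 0.2673.
Bypass flow = 0.2673×768 = 205.29 lb/h.

205.3 lb/h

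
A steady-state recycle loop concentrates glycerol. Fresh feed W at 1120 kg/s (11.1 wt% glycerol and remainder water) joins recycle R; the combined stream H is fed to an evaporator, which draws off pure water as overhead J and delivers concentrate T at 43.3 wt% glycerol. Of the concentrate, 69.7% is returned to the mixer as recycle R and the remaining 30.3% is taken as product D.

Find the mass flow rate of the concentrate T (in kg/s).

Overall glycerol balance (none leaves overhead): glycerol in fresh feed = glycerol in product, i.e. 1120×0.111 = (1−0.697)·T·0.433.
T = 124.32/(0.433×0.303) = 947.57 kg/s.

947.6 kg/s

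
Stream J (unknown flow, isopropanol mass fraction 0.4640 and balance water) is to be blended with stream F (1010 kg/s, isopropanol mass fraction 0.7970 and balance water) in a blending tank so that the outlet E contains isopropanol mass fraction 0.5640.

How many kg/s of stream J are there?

2353 kg/s

Let J be the unknown flow. Total out = 1010 + J.
isopropanol balance: 804.97 + 0.464·J = 0.564·(1010 + J)
(0.464 − 0.564)·J = 0.564×1010 − 804.97 = -235.33
J = -235.33 / -0.100 = 2353.3 kg/s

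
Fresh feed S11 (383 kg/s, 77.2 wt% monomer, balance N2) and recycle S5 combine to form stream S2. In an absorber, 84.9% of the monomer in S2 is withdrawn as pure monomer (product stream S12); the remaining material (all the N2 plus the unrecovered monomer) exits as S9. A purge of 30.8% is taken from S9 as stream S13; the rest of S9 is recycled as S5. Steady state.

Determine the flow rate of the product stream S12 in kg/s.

280.3 kg/s

monomer in S2: m_A = 383×0.772 + (1−0.308)·(1−0.849)·m_A, so m_A = 295.68/0.8955 = 330.18 kg/s.
Product S12 = 0.849×330.18 = 280.32 kg/s.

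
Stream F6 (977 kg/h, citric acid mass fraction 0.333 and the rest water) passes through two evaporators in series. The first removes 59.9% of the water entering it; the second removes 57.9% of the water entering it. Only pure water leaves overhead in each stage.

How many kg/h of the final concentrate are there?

water in feed = 977×0.667 = 651.66 kg/h.
After stage 1: water left = (1−0.599)×651.66 = 261.32; stream total = 586.66 kg/h.
After stage 2: water left = (1−0.579)×261.32 = 110.01; final concentrate = 435.35 kg/h.

435.4 kg/h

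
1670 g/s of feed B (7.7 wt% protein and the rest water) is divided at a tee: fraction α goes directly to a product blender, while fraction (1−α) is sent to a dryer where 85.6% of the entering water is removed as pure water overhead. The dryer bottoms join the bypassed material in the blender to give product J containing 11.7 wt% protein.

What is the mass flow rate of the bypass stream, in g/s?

All 1670×0.077 = 128.59 g/s of protein reaches J, so J = 128.59/0.117 = 1099.1 g/s and vapour = 570.94 g/s.
The evaporator receives (1−α)·1670 of feed at 0.923 water and removes 0.856 of that water:
0.856×0.923×(1−α)×1670 = 570.94
(1−α) = 570.94/1319.4 = 0.4327;  α = 0.5673.
Bypass flow = 0.5673×1670 = 947.37 g/s.

947.4 g/s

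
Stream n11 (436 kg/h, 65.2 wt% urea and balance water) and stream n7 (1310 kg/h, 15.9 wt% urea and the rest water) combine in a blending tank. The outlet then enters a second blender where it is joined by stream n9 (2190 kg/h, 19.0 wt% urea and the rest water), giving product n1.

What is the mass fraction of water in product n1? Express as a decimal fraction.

0.769

Overall, product flow = 3936 kg/h.
water in = 436×0.348 + 1310×0.841 + 2190×0.810 = 3027.3 kg/h.
water fraction in n1 = 0.769.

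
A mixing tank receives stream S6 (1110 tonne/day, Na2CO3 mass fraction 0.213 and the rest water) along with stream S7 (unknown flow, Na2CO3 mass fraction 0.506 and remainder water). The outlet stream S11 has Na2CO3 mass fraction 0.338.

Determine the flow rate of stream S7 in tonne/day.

Let S7 be the unknown flow. Total out = 1110 + S7.
Na2CO3 balance: 236.43 + 0.506·S7 = 0.338·(1110 + S7)
(0.506 − 0.338)·S7 = 0.338×1110 − 236.43 = 138.75
S7 = 138.75 / 0.168 = 825.89 tonne/day

825.9 tonne/day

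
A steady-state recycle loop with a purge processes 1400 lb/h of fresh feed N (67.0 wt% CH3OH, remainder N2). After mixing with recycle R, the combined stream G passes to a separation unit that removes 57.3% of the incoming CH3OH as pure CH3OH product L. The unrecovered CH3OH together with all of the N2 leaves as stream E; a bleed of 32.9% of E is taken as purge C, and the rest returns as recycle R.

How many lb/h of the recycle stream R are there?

N2 enters only via N and leaves only via the purge: 1400×0.330 = 0.329×(N2 in E), and the separation unit passes all N2, so N2 in G = N2 in E = 1404.3 lb/h.
CH3OH in G: m_A = 1400×0.670 + (1−0.329)·(1−0.573)·m_A, so m_A = 938/0.7135 = 1314.7 lb/h.
E = (1−0.573)×1314.7 + 1404.3 = 1965.6 lb/h.
Recycle R = (1−0.329)×1965.6 = 1318.9 lb/h.

1319 lb/h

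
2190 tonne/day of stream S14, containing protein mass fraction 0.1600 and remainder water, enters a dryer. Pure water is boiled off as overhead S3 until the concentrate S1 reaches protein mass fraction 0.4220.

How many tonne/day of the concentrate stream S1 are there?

830.3 tonne/day

protein is conserved: 2190×0.160 = 350.4 tonne/day all reports to the concentrate.
Concentrate = 350.4/(target fraction) = 830.33 tonne/day.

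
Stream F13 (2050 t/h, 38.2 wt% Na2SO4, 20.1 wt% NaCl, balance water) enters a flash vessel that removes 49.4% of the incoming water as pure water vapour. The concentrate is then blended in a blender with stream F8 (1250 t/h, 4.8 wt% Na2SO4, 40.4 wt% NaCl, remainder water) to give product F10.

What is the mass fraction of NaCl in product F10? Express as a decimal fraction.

Vapour removed = 0.494×0.417×2050 = 422.3 t/h; concentrate = 1627.7 t/h.
NaCl reaching the mixer = 412.05 (from concentrate) + 1250×0.404 = 917.05 t/h.
Product flow = 1627.7 + 1250 = 2877.7 t/h; NaCl fraction = 0.3187.

0.3187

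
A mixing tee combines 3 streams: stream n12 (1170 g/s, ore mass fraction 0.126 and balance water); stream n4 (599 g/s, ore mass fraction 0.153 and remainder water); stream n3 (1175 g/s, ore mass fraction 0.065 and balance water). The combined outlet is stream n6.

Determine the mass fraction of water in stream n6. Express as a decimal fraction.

Total flow out = 1170 + 599 + 1175 = 2944 g/s.
water in = 1170×0.874 + 599×0.847 + 1175×0.935 = 2628.6 g/s.
water mass fraction in n6 = 2628.6/2944 = 0.893.

0.893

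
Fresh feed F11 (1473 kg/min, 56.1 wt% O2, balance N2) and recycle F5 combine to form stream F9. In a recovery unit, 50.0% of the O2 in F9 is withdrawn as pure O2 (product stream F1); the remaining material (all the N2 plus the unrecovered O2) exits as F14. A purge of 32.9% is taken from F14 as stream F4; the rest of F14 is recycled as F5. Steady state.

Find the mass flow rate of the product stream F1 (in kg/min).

621.8 kg/min

O2 in F9: m_A = 1473×0.561 + (1−0.329)·(1−0.500)·m_A, so m_A = 826.35/0.6645 = 1243.6 kg/min.
Product F1 = 0.500×1243.6 = 621.79 kg/min.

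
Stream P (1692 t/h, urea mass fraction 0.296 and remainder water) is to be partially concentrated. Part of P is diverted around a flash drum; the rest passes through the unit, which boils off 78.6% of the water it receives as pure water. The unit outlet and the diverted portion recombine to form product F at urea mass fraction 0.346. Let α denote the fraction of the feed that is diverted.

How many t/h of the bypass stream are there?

All 1692×0.296 = 500.83 t/h of urea reaches F, so F = 500.83/0.346 = 1447.5 t/h and vapour = 244.51 t/h.
The evaporator receives (1−α)·1692 of feed at 0.704 water and removes 0.786 of that water:
0.786×0.704×(1−α)×1692 = 244.51
(1−α) = 244.51/936.26 = 0.2612;  α = 0.7388.
Bypass flow = 0.7388×1692 = 1250.1 t/h.

1250 t/h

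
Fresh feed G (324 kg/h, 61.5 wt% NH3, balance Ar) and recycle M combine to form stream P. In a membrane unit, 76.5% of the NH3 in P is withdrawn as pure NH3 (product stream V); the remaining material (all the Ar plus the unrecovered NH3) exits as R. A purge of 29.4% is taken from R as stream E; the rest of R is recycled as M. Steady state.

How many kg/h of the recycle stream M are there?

Ar enters only via G and leaves only via the purge: 324×0.385 = 0.294×(Ar in R), and the membrane unit passes all Ar, so Ar in P = Ar in R = 424.29 kg/h.
NH3 in P: m_A = 324×0.615 + (1−0.294)·(1−0.765)·m_A, so m_A = 199.26/0.8341 = 238.9 kg/h.
R = (1−0.765)×238.9 + 424.29 = 480.43 kg/h.
Recycle M = (1−0.294)×480.43 = 339.18 kg/h.

339.2 kg/h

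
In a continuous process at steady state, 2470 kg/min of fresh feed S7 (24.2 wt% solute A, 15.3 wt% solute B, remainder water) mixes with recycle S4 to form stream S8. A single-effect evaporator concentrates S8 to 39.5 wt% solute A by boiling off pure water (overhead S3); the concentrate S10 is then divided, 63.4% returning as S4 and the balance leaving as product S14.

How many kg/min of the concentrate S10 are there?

4135 kg/min

Overall solute A balance (none leaves overhead): solute A in fresh feed = solute A in product, i.e. 2470×0.242 = (1−0.634)·S10·0.395.
S10 = 597.74/(0.395×0.366) = 4134.6 kg/min.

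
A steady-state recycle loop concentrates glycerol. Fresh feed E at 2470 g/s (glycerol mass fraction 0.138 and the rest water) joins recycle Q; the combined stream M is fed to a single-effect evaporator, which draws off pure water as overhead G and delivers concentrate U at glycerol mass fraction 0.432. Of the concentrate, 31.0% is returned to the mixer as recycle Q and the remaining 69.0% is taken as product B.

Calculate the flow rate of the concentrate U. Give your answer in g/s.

1144 g/s

Overall glycerol balance (none leaves overhead): glycerol in fresh feed = glycerol in product, i.e. 2470×0.138 = (1−0.310)·U·0.432.
U = 340.86/(0.432×0.690) = 1143.5 g/s.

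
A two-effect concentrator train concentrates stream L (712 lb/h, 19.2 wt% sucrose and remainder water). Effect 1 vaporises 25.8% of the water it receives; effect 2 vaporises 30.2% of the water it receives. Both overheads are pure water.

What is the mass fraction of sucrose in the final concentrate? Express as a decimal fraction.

0.315

water in feed = 712×0.808 = 575.3 lb/h.
After stage 1: water left = (1−0.258)×575.3 = 426.87; stream total = 563.57 lb/h.
After stage 2: water left = (1−0.302)×426.87 = 297.96; final concentrate = 434.66 lb/h.
sucrose fraction = 136.7/434.66 = 0.315.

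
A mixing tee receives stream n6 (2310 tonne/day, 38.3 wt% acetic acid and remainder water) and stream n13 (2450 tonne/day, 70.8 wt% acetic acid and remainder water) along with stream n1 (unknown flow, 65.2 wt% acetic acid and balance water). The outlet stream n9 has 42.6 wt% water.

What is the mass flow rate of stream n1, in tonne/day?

Let n1 be the unknown flow. Total out = 4760 + n1.
water balance: 2140.7 + 0.348·n1 = 0.426·(4760 + n1)
(0.348 − 0.426)·n1 = 0.426×4760 − 2140.7 = -112.91
n1 = -112.91 / -0.078 = 1447.6 tonne/day

1448 tonne/day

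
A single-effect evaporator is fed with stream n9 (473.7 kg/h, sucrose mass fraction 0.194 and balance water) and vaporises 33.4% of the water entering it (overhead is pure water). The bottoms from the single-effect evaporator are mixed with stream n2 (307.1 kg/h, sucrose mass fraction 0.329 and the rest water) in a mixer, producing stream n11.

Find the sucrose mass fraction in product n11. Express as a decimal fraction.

0.295

Vapour removed = 0.334×0.806×473.7 = 127.52 kg/h; concentrate = 346.18 kg/h.
sucrose reaching the mixer = 91.898 (from concentrate) + 307.1×0.329 = 192.93 kg/h.
Product flow = 346.18 + 307.1 = 653.28 kg/h; sucrose fraction = 0.295.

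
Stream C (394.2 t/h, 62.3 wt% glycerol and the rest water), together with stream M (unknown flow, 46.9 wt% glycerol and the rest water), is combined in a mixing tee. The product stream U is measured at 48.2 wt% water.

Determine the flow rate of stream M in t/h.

Let M be the unknown flow. Total out = 394.2 + M.
water balance: 148.61 + 0.531·M = 0.482·(394.2 + M)
(0.531 − 0.482)·M = 0.482×394.2 − 148.61 = 41.391
M = 41.391 / 0.049 = 844.71 t/h

844.7 t/h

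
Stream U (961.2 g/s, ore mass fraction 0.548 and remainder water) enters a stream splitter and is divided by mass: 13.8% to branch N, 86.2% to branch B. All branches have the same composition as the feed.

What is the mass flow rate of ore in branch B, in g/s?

Branch B total = 0.862×961.2 = 828.55 g/s.
ore in B = 0.548×828.55 = 454.05 g/s.

454 g/s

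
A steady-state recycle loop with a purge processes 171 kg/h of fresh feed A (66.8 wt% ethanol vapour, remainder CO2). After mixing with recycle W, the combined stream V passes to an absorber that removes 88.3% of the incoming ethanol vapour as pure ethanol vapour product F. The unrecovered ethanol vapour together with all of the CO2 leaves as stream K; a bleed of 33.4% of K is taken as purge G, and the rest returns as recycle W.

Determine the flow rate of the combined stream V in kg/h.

293.9 kg/h

CO2 enters only via A and leaves only via the purge: 171×0.332 = 0.334×(CO2 in K), and the absorber passes all CO2, so CO2 in V = CO2 in K = 169.98 kg/h.
ethanol vapour in V: m_A = 171×0.668 + (1−0.334)·(1−0.883)·m_A, so m_A = 114.23/0.9221 = 123.88 kg/h.
V = 123.88 + 169.98 = 293.86 kg/h.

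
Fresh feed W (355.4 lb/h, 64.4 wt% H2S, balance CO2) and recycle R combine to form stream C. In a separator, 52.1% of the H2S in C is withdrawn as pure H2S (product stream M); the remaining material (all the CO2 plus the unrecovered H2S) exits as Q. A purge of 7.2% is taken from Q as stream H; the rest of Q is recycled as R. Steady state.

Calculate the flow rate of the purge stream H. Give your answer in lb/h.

140.7 lb/h

CO2 enters only via W and leaves only via the purge: 355.4×0.356 = 0.072×(CO2 in Q), and the separator passes all CO2, so CO2 in C = CO2 in Q = 1757.3 lb/h.
H2S in C: m_A = 355.4×0.644 + (1−0.072)·(1−0.521)·m_A, so m_A = 228.88/0.5555 = 412.03 lb/h.
Q = (1−0.521)×412.03 + 1757.3 = 1954.6 lb/h.
Purge H = 0.072×1954.6 = 140.73 lb/h.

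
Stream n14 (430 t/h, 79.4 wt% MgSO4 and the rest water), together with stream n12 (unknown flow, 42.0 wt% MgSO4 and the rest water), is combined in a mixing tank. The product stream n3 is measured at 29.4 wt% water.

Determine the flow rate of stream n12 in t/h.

132.3 t/h

Let n12 be the unknown flow. Total out = 430 + n12.
water balance: 88.58 + 0.580·n12 = 0.294·(430 + n12)
(0.580 − 0.294)·n12 = 0.294×430 − 88.58 = 37.84
n12 = 37.84 / 0.286 = 132.31 t/h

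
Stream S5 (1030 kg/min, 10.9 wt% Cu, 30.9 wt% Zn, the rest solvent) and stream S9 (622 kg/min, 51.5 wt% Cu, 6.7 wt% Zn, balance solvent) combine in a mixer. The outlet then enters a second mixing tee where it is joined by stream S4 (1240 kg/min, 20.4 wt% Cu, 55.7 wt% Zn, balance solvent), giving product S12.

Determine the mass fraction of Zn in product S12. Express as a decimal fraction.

0.363

Overall, product flow = 2892 kg/min.
Zn in = 1030×0.309 + 622×0.067 + 1240×0.557 = 1050.6 kg/min.
Zn fraction in S12 = 0.363.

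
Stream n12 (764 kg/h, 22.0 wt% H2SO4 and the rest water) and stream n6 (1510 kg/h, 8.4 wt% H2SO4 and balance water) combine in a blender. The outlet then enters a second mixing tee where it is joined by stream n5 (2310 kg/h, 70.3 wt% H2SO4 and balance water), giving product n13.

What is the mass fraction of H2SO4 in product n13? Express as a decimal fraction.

Overall, product flow = 4584 kg/h.
H2SO4 in = 764×0.220 + 1510×0.084 + 2310×0.703 = 1918.8 kg/h.
H2SO4 fraction in n13 = 0.419.

0.419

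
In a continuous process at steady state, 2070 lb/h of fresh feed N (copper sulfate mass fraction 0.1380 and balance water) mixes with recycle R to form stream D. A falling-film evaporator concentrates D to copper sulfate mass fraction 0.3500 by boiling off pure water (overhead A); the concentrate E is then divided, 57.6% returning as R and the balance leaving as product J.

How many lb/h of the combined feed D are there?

Overall copper sulfate balance (none leaves overhead): copper sulfate in fresh feed = copper sulfate in product, i.e. 2070×0.138 = (1−0.576)·E·0.350.
E = 285.66/(0.350×0.424) = 1924.9 lb/h.
Recycle R = 0.576×1924.9 = 1108.8 lb/h.
Combined feed D = 2070 + 1108.8 = 3178.8 lb/h.

3179 lb/h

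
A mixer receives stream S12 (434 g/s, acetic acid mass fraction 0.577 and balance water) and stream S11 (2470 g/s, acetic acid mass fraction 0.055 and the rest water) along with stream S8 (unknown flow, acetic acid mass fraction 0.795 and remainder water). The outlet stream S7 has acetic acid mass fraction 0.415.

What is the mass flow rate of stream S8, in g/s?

2155 g/s

Let S8 be the unknown flow. Total out = 2904 + S8.
acetic acid balance: 386.27 + 0.795·S8 = 0.415·(2904 + S8)
(0.795 − 0.415)·S8 = 0.415×2904 − 386.27 = 818.89
S8 = 818.89 / 0.380 = 2155 g/s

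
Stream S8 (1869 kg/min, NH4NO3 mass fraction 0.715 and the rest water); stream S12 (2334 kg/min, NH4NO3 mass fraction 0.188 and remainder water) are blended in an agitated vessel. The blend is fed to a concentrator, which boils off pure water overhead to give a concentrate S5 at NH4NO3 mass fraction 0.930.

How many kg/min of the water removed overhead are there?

NH4NO3 entering = 1869×0.715 + 2334×0.188 = 1775.1 kg/min.
All NH4NO3 reports to S5, so S5 = 1775.1/0.930 = 1908.7 kg/min.
Total feed = 4203 kg/min; overhead = 4203 − 1908.7 = 2294.3 kg/min.

2294 kg/min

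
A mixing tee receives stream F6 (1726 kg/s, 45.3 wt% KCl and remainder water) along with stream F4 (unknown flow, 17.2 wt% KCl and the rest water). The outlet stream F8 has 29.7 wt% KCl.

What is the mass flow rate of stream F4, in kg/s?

Let F4 be the unknown flow. Total out = 1726 + F4.
KCl balance: 781.88 + 0.172·F4 = 0.297·(1726 + F4)
(0.172 − 0.297)·F4 = 0.297×1726 − 781.88 = -269.26
F4 = -269.26 / -0.125 = 2154 kg/s

2154 kg/s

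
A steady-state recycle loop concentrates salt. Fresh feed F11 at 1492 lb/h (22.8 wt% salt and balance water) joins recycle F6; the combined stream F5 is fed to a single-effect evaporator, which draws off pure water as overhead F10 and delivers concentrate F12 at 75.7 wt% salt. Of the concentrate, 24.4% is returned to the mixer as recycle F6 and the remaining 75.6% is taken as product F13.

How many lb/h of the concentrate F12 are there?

594.4 lb/h

Overall salt balance (none leaves overhead): salt in fresh feed = salt in product, i.e. 1492×0.228 = (1−0.244)·F12·0.757.
F12 = 340.18/(0.757×0.756) = 594.41 lb/h.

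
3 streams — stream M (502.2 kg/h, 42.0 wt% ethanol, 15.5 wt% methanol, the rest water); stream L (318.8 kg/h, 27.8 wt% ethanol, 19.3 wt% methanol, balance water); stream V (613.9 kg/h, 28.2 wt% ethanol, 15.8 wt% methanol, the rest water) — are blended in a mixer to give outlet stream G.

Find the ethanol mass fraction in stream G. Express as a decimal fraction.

Total flow out = 502.2 + 318.8 + 613.9 = 1434.9 kg/h.
ethanol in = 502.2×0.420 + 318.8×0.278 + 613.9×0.282 = 472.67 kg/h.
ethanol mass fraction in G = 472.67/1434.9 = 0.329.

0.329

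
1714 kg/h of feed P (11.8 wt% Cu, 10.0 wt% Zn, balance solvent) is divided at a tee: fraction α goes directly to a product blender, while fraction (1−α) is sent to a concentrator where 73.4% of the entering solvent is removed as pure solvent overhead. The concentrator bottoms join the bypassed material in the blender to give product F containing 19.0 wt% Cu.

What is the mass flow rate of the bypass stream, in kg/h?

All 1714×0.118 = 202.25 kg/h of Cu reaches F, so F = 202.25/0.190 = 1064.5 kg/h and vapour = 649.52 kg/h.
The evaporator receives (1−α)·1714 of feed at 0.782 solvent and removes 0.734 of that solvent:
0.734×0.782×(1−α)×1714 = 649.52
(1−α) = 649.52/983.82 = 0.6602;  α = 0.3398.
Bypass flow = 0.3398×1714 = 582.42 kg/h.

582.4 kg/h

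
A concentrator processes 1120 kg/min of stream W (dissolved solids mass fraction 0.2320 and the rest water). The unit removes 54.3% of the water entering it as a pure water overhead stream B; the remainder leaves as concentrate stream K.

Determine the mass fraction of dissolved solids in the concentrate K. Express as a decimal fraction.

dissolved solids is not removed: 1120×0.232 = 259.84 kg/min of dissolved solids enters K.
water entering = 1120×0.768 = 860.16 kg/min; overhead removed = 0.543×860.16 = 467.07 kg/min.
Concentrate = 1120 − 467.07 = 652.93 kg/min.
Mass fraction = 259.84/652.93 = 0.3980.

0.3980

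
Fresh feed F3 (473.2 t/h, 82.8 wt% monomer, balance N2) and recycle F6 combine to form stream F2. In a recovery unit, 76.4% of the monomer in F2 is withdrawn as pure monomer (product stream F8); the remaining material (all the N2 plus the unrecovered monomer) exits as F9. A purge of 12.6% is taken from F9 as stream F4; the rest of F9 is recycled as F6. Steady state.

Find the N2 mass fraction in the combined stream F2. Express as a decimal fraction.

0.5668

N2 enters only via F3 and leaves only via the purge: 473.2×0.172 = 0.126×(N2 in F9), and the recovery unit passes all N2, so N2 in F2 = N2 in F9 = 645.96 t/h.
monomer in F2: m_A = 473.2×0.828 + (1−0.126)·(1−0.764)·m_A, so m_A = 391.81/0.7937 = 493.63 t/h.
F2 = 493.63 + 645.96 = 1139.6 t/h.
N2 fraction in F2 = 645.96/1139.6 = 0.5668.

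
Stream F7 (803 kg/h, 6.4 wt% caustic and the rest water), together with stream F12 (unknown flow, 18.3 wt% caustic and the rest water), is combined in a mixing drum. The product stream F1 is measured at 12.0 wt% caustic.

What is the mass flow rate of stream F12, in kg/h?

713.8 kg/h

Let F12 be the unknown flow. Total out = 803 + F12.
caustic balance: 51.392 + 0.183·F12 = 0.120·(803 + F12)
(0.183 − 0.120)·F12 = 0.120×803 − 51.392 = 44.968
F12 = 44.968 / 0.063 = 713.78 kg/h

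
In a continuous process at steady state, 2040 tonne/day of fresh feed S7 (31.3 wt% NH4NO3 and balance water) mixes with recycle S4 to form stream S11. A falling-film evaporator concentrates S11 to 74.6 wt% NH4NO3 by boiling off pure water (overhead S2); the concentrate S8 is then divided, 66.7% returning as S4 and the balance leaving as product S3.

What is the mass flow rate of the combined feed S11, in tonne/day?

Overall NH4NO3 balance (none leaves overhead): NH4NO3 in fresh feed = NH4NO3 in product, i.e. 2040×0.313 = (1−0.667)·S8·0.746.
S8 = 638.52/(0.746×0.333) = 2570.3 tonne/day.
Recycle S4 = 0.667×2570.3 = 1714.4 tonne/day.
Combined feed S11 = 2040 + 1714.4 = 3754.4 tonne/day.

3754 tonne/day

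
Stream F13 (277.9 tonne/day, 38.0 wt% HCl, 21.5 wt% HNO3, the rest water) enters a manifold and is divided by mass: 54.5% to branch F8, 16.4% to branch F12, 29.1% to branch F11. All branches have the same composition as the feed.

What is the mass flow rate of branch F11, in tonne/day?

Branch F11 flow = 0.291×277.9 = 80.869 tonne/day.

80.87 tonne/day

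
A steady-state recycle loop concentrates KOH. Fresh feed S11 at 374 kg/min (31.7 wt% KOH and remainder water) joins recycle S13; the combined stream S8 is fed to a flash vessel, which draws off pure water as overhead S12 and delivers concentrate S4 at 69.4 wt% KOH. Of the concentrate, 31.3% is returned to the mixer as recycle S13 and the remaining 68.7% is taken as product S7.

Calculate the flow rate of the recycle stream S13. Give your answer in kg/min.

77.83 kg/min

Overall KOH balance (none leaves overhead): KOH in fresh feed = KOH in product, i.e. 374×0.317 = (1−0.313)·S4·0.694.
S4 = 118.56/(0.694×0.687) = 248.66 kg/min.
Recycle S13 = 0.313×248.66 = 77.832 kg/min.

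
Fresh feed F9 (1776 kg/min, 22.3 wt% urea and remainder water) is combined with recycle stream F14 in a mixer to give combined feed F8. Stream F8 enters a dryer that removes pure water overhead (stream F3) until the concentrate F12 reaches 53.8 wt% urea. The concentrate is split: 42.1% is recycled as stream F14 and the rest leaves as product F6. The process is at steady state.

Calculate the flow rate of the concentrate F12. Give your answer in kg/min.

Overall urea balance (none leaves overhead): urea in fresh feed = urea in product, i.e. 1776×0.223 = (1−0.421)·F12·0.538.
F12 = 396.05/(0.538×0.579) = 1271.4 kg/min.

1271 kg/min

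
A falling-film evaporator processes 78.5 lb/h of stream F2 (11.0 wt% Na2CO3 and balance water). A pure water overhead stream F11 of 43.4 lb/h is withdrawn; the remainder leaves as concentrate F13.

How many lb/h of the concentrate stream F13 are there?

Concentrate = 78.5 − 43.4 = 35.1 lb/h.

35.1 lb/h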